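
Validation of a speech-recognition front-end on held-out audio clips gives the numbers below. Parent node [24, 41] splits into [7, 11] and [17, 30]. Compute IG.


Parent = [24, 41], H_parent = 0.9501
H_left = 0.9641 (n=18), H_right = 0.9441 (n=47)
H_children = (18/65)·0.9641 + (47/65)·0.9441 = 0.9496
IG = 0.9501 - 0.9496 = 0.0005

0.0005


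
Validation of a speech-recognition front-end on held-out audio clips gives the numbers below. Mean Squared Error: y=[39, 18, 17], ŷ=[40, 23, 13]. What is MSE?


Squared errors: (39-40)²=1, (18-23)²=25, (17-13)²=16
Sum = 42
MSE = 42/3 = 14

14


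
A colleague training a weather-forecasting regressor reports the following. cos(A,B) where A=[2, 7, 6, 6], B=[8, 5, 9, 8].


A·B = 2·8 + 7·5 + 6·9 + 6·8 = 153
‖A‖ = √125 = 11.1803, ‖B‖ = √234 = 15.2971
cos = 153/(√125·√234) = 153/√29250 = 0.8946

0.8946


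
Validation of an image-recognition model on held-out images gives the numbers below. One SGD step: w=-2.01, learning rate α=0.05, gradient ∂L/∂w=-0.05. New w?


w_new = w - α·∇
= -2.01 - 0.05·-0.05
= -2.01 + 0.0025
= -2.0075

-2.0075


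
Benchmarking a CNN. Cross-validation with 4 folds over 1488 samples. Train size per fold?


Fold size = 1488/4 = 372
Training per fold = 1488 - 372 = 1116

1116


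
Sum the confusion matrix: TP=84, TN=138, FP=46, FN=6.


Total = TP + TN + FP + FN
= 84 + 138 + 46 + 6
= 274
(Predicted positive: 130, predicted negative: 144)

274


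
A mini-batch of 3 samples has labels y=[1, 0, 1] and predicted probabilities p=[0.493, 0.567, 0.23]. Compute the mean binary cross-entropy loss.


L[0] = -ln(0.493) = 0.7072
L[1] = -ln(1-0.567) = -ln(0.433) = 0.837
L[2] = -ln(0.23) = 1.4697
mean = (0.7072 + 0.837 + 1.4697)/3 = 1.0046

1.0046


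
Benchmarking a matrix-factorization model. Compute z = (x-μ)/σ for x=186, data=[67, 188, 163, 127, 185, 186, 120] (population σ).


μ = 148, σ = 42.1291
z = (186 - 148)/42.1291 = 0.902

0.902


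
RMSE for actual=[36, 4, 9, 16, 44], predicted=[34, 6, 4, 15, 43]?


MSE = 35/5 = 7
RMSE = √(35/5) = 2.6458

2.6458


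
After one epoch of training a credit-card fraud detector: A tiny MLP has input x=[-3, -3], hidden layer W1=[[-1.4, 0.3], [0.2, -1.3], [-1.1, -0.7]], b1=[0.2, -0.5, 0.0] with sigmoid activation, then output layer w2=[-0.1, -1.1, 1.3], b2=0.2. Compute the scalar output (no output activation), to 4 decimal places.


z1[0] = (-1.4)·(-3) + (0.3)·(-3) + 0.2 = 3.5
z1[1] = (0.2)·(-3) + (-1.3)·(-3) - 0.5 = 2.8
z1[2] = (-1.1)·(-3) + (-0.7)·(-3) + 0.0 = 5.4
h = sigmoid(z1) = [0.9707, 0.9427, 0.9955]
output = (-0.1)·(0.9707) + (-1.1)·(0.9427) + (1.3)·(0.9955) + 0.2 = 0.3601

0.3601


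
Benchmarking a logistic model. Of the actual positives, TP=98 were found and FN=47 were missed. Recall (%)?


Recall = TP/(TP+FN)
= 98/(98+47)
= 98/145 = 67.59%

67.59%


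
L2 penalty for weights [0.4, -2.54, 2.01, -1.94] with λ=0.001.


‖w‖₂² = (0.4)² + (-2.54)² + (2.01)² + (-1.94)²
     = 0.16 + 6.4516 + 4.0401 + 3.7636
     = 14.4153
λ·‖w‖₂² = 0.001·14.4153 = 0.014415

0.014415


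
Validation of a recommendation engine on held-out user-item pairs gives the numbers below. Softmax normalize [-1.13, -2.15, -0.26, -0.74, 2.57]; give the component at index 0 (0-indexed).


Exponentials: e^-1.13=0.323, e^-2.15=0.1165, e^-0.26=0.7711, e^-0.74=0.4771, e^2.57=13.0658
Sum = 14.7535
Softmax = [0.0219, 0.0079, 0.0523, 0.0323, 0.8856]
p[0] = 0.323/14.7535 = 0.0219

0.0219


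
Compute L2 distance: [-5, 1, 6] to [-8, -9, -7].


d = √((-5+ 8)² + (1+ 9)² + (6+ 7)²)
  = √(9 + 100 + 169)
  = √278 = 16.6733

16.6733


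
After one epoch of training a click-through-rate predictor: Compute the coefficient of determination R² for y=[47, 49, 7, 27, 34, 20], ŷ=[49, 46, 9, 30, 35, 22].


ȳ = 30.6667
SS_res = Σ(y-ŷ)² = 31
SS_tot = Σ(y-ȳ)² = 1301.33
R² = 1 - SS_res/SS_tot = 1 - 0.0238 = 0.9762

0.9762


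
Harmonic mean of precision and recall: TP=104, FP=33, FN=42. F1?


Precision = 104/137 = 0.7591
Recall = 104/146 = 0.7123
F1 = 2·P·R/(P+R) = 2·TP/(2·TP+FP+FN) = 208/(208+33+42) = 208/283 = 0.735

0.735


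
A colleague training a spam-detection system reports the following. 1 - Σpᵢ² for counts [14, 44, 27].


Probabilities: [14/85, 44/85, 27/85] ≈ [0.1647, 0.5176, 0.3176]
Σpᵢ² = (196 + 1936 + 729)/85² = 2861/7225
Gini = 1 - Σpᵢ² = 1 - 2861/7225 = 0.604

0.604


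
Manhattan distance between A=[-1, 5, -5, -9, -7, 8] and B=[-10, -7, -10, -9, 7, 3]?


d = |-1+ 10| + |5+ 7| + |-5+ 10| + |-9+ 9| + |-7-7| + |8-3|
  = 9 + 12 + 5 + 0 + 14 + 5
  = 45

45


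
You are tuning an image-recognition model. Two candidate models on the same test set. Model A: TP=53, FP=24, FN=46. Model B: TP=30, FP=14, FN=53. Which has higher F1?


Model A: P=53/77=0.6883, R=53/99=0.5354, F1=2PR/(P+R)=2TP/(2TP+FP+FN)=106/176=0.6023
Model B: P=30/44=0.6818, R=30/83=0.3614, F1=2PR/(P+R)=2TP/(2TP+FP+FN)=60/127=0.4724
0.6023 > 0.4724 → Model A

Model A


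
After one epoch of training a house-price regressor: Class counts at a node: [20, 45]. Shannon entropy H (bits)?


Probabilities: [20/65, 45/65] ≈ [0.3077, 0.6923]
H = -((20/65)·log₂(20/65) + (45/65)·log₂(45/65))
  = 0.8905 bits

0.8905 bits


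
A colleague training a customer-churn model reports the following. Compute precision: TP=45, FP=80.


Precision = TP/(TP+FP)
= 45/(45+80)
= 45/125 = 36.0%

36.0%


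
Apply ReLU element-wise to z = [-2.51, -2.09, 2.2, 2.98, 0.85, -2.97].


ReLU(-2.51) = max(0, -2.51) = 0.0
ReLU(-2.09) = max(0, -2.09) = 0.0
ReLU(2.2) = max(0, 2.2) = 2.2
ReLU(2.98) = max(0, 2.98) = 2.98
ReLU(0.85) = max(0, 0.85) = 0.85
ReLU(-2.97) = max(0, -2.97) = 0.0
result = [0.0, 0.0, 2.2, 2.98, 0.85, 0.0]

[0.0, 0.0, 2.2, 2.98, 0.85, 0.0]


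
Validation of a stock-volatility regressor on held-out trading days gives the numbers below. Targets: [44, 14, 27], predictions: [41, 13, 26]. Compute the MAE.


Absolute errors: |44-41|=3, |14-13|=1, |27-26|=1
Sum = 5
MAE = 5/3 = 5/3

5/3


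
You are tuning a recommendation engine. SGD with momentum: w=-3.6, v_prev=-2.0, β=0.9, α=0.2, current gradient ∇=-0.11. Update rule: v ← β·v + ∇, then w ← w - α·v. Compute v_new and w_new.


v_new = 0.9·-2.0 - 0.11 = -1.8 - 0.11 = -1.91
w_new = -3.6 - 0.2·-1.91 = -3.6 + 0.382 = -3.218

v_new=-1.91, w_new=-3.218


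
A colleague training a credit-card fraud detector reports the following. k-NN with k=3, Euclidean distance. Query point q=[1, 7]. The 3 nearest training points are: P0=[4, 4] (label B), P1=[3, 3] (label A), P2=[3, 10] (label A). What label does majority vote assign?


d(q,P0) = 4.2426  (label B)
d(q,P1) = 4.4721  (label A)
d(q,P2) = 3.6056  (label A)
Votes: A=2, B=1
Majority → A

A


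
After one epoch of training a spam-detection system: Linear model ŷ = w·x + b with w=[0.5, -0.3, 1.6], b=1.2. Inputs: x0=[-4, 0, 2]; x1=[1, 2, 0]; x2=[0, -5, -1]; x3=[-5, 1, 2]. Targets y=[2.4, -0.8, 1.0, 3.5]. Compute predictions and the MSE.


ŷ0 = (0.5)·(-4) + (-0.3)·(0) + (1.6)·(2) + 1.2 = 2.4
ŷ1 = (0.5)·(1) + (-0.3)·(2) + (1.6)·(0) + 1.2 = 1.1
ŷ2 = (0.5)·(0) + (-0.3)·(-5) + (1.6)·(-1) + 1.2 = 1.1
ŷ3 = (0.5)·(-5) + (-0.3)·(1) + (1.6)·(2) + 1.2 = 1.6
errors² = [0.0, 3.61, 0.01, 3.61]
MSE = 7.2300/4 = 1.8075

1.8075


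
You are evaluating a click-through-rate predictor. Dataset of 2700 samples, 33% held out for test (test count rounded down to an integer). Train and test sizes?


Test = ⌊2700·33/100⌋ = 891
Train = 2700 - 891 = 1809

Train: 1809, Test: 891


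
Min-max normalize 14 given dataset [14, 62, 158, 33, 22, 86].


min=14, max=158
(14-14)/(158-14) = 0/144 = 0.0

0.0


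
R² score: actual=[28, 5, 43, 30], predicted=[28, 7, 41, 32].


ȳ = 26.5
SS_res = Σ(y-ŷ)² = 12
SS_tot = Σ(y-ȳ)² = 749
R² = 1 - SS_res/SS_tot = 1 - 0.016 = 0.984

0.984


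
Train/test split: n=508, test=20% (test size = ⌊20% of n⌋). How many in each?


Test = ⌊508·20/100⌋ = 101
Train = 508 - 101 = 407

Train: 407, Test: 101


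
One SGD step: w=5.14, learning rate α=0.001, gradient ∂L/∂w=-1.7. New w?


w_new = w - α·∇
= 5.14 - 0.001·-1.7
= 5.14 + 0.0017
= 5.1417

5.1417


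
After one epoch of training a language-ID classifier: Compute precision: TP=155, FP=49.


Precision = TP/(TP+FP)
= 155/(155+49)
= 155/204 = 75.98%

75.98%


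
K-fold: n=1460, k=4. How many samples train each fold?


Fold size = 1460/4 = 365
Training per fold = 1460 - 365 = 1095

1095


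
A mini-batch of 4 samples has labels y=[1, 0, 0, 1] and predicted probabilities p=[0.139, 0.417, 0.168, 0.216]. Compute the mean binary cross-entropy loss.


L[0] = -ln(0.139) = 1.9733
L[1] = -ln(1-0.417) = -ln(0.583) = 0.5396
L[2] = -ln(1-0.168) = -ln(0.832) = 0.1839
L[3] = -ln(0.216) = 1.5325
mean = (1.9733 + 0.5396 + 0.1839 + 1.5325)/4 = 1.0573

1.0573


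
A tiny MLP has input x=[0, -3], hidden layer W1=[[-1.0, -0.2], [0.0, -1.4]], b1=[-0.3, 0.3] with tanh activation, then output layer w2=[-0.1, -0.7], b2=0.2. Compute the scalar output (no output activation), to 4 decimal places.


z1[0] = (-1.0)·(0) + (-0.2)·(-3) - 0.3 = 0.3
z1[1] = (0.0)·(0) + (-1.4)·(-3) + 0.3 = 4.5
h = tanh(z1) = [0.2913, 0.9998]
output = (-0.1)·(0.2913) + (-0.7)·(0.9998) + 0.2 = -0.529

-0.529


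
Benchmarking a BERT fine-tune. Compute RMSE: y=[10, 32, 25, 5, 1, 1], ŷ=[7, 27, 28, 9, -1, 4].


MSE = 72/6 = 12
RMSE = √(72/6) = 3.4641

3.4641


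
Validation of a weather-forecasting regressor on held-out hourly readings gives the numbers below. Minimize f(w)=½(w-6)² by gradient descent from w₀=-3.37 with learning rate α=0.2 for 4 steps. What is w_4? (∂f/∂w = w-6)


step 1: grad = -3.37-6 = -9.37; w = -3.37 - 0.2·(-9.37) = -1.496
step 2: grad = -1.496-6 = -7.496; w = -1.496 - 0.2·(-7.496) = 0.0032
step 3: grad = 0.0032-6 = -5.9968; w = 0.0032 - 0.2·(-5.9968) = 1.20256
step 4: grad = 1.20256-6 = -4.79744; w = 1.20256 - 0.2·(-4.79744) = 2.162048

2.162048


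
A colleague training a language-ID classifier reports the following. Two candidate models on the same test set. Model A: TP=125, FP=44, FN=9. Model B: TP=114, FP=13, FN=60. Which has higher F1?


Model A: P=125/169=0.7396, R=125/134=0.9328, F1=2PR/(P+R)=2TP/(2TP+FP+FN)=250/303=0.8251
Model B: P=114/127=0.8976, R=114/174=0.6552, F1=2PR/(P+R)=2TP/(2TP+FP+FN)=228/301=0.7575
0.8251 > 0.7575 → Model A

Model A


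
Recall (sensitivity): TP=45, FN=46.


Recall = TP/(TP+FN)
= 45/(45+46)
= 45/91 = 49.45%

49.45%


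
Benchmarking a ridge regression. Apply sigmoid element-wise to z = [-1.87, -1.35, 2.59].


σ(-1.87) = 1/(1+e^1.87) = 0.1335
σ(-1.35) = 1/(1+e^1.35) = 0.2059
σ(2.59) = 1/(1+e^-2.59) = 0.9302
result = [0.1335, 0.2059, 0.9302]

[0.1335, 0.2059, 0.9302]


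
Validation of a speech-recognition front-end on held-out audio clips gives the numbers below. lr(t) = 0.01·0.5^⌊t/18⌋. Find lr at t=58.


n_drops = ⌊58/18⌋ = 3
lr = 0.01·0.5^3 = 0.01·0.125 = 0.00125

0.00125


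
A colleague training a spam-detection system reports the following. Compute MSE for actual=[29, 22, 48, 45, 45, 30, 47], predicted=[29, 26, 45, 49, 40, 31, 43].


Squared errors: (29-29)²=0, (22-26)²=16, (48-45)²=9, (45-49)²=16, (45-40)²=25, (30-31)²=1, (47-43)²=16
Sum = 83
MSE = 83/7 = 83/7

83/7


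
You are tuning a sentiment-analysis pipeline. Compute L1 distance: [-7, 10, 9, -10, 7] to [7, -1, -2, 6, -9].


d = |-7-7| + |10+ 1| + |9+ 2| + |-10-6| + |7+ 9|
  = 14 + 11 + 11 + 16 + 16
  = 68

68


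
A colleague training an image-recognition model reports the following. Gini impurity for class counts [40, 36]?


Probabilities: [40/76, 36/76] ≈ [0.5263, 0.4737]
Σpᵢ² = (1600 + 1296)/76² = 2896/5776
Gini = 1 - Σpᵢ² = 1 - 2896/5776 = 0.4986

0.4986


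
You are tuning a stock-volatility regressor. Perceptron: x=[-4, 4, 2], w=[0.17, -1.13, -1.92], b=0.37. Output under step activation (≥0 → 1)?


z = (-4)·(0.17) + (4)·(-1.13) + (2)·(-1.92) + 0.37
  = -8.67
step(z) = 0 (z<0)

0


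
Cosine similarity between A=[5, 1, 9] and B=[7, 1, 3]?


A·B = 5·7 + 1·1 + 9·3 = 63
‖A‖ = √107 = 10.3441, ‖B‖ = √59 = 7.6811
cos = 63/(√107·√59) = 63/√6313 = 0.7929

0.7929


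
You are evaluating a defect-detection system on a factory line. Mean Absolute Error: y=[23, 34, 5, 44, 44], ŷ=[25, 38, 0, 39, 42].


Absolute errors: |23-25|=2, |34-38|=4, |5-0|=5, |44-39|=5, |44-42|=2
Sum = 18
MAE = 18/5 = 18/5

18/5


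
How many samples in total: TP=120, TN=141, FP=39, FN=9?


Total = TP + TN + FP + FN
= 120 + 141 + 39 + 9
= 309
(Predicted positive: 159, predicted negative: 150)

309


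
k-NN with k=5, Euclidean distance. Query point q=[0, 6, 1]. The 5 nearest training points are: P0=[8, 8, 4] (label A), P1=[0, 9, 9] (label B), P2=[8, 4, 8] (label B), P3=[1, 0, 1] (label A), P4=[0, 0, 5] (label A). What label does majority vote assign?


d(q,P0) = 8.775  (label A)
d(q,P1) = 8.544  (label B)
d(q,P2) = 10.8167  (label B)
d(q,P3) = 6.0828  (label A)
d(q,P4) = 7.2111  (label A)
Votes: A=3, B=2
Majority → A

A


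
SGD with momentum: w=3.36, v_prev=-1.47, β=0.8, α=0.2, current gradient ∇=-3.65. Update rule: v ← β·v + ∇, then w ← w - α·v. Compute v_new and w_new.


v_new = 0.8·-1.47 - 3.65 = -1.176 - 3.65 = -4.826
w_new = 3.36 - 0.2·-4.826 = 3.36 + 0.9652 = 4.3252

v_new=-4.826, w_new=4.3252


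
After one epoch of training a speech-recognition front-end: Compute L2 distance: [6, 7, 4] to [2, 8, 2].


d = √((6-2)² + (7-8)² + (4-2)²)
  = √(16 + 1 + 4)
  = √21 = 4.5826

4.5826


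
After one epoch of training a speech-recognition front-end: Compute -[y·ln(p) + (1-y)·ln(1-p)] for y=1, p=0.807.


BCE = -[y·ln(p) + (1-y)·ln(1-p)]
= -1·ln(0.807) - 0
= -ln(0.807) = 0.2144

0.2144


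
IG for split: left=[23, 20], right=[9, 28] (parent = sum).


Parent = [32, 48], H_parent = 0.971
H_left = 0.9965 (n=43), H_right = 0.8004 (n=37)
H_children = (43/80)·0.9965 + (37/80)·0.8004 = 0.9058
IG = 0.971 - 0.9058 = 0.0652

0.0652


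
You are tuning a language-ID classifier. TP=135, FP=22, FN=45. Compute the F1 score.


Precision = 135/157 = 0.8599
Recall = 135/180 = 0.75
F1 = 2·P·R/(P+R) = 2·TP/(2·TP+FP+FN) = 270/(270+22+45) = 270/337 = 0.8012

0.8012


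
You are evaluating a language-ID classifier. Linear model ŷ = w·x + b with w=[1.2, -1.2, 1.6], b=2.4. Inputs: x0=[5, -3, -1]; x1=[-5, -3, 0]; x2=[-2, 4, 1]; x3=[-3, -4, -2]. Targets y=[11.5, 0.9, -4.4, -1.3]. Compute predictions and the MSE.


ŷ0 = (1.2)·(5) + (-1.2)·(-3) + (1.6)·(-1) + 2.4 = 10.4
ŷ1 = (1.2)·(-5) + (-1.2)·(-3) + (1.6)·(0) + 2.4 = -0.0
ŷ2 = (1.2)·(-2) + (-1.2)·(4) + (1.6)·(1) + 2.4 = -3.2
ŷ3 = (1.2)·(-3) + (-1.2)·(-4) + (1.6)·(-2) + 2.4 = 0.4
errors² = [1.21, 0.81, 1.44, 2.89]
MSE = 6.3500/4 = 1.5875

1.5875


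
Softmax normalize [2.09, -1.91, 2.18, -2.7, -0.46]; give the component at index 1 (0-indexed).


Exponentials: e^2.09=8.0849, e^-1.91=0.1481, e^2.18=8.8463, e^-2.7=0.0672, e^-0.46=0.6313
Sum = 17.7778
Softmax = [0.4548, 0.0083, 0.4976, 0.0038, 0.0355]
p[1] = 0.1481/17.7778 = 0.0083

0.0083


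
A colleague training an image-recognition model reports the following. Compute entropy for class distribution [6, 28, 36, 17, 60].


Probabilities: [6/147, 28/147, 36/147, 17/147, 60/147] ≈ [0.0408, 0.1905, 0.2449, 0.1156, 0.4082]
H = -((6/147)·log₂(6/147) + (28/147)·log₂(28/147) + (36/147)·log₂(36/147) + (17/147)·log₂(17/147) + (60/147)·log₂(60/147))
  = 2.0287 bits

2.0287 bits


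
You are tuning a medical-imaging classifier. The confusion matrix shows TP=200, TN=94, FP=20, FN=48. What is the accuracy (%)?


Accuracy = (TP+TN)/(TP+TN+FP+FN)
= (200+94)/(362)
= 294/362 = 81.22%

81.22%


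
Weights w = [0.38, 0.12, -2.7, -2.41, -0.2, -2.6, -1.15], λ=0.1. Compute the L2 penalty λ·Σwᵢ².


‖w‖₂² = (0.38)² + (0.12)² + (-2.7)² + (-2.41)² + (-0.2)² + (-2.6)² + (-1.15)²
     = 0.1444 + 0.0144 + 7.29 + 5.8081 + 0.04 + 6.76 + 1.3225
     = 21.3794
λ·‖w‖₂² = 0.1·21.3794 = 2.13794

2.13794


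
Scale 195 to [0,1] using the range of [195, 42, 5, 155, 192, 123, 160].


min=5, max=195
(195-5)/(195-5) = 190/190 = 1.0

1.0


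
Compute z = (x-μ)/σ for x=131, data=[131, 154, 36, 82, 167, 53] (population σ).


μ = 103.8333, σ = 49.8445
z = (131 - 103.8333)/49.8445 = 0.545

0.545


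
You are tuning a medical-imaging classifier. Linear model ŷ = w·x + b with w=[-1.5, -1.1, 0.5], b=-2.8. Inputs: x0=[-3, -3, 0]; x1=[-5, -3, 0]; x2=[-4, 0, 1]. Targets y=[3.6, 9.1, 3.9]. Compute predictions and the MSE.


ŷ0 = (-1.5)·(-3) + (-1.1)·(-3) + (0.5)·(0) - 2.8 = 5.0
ŷ1 = (-1.5)·(-5) + (-1.1)·(-3) + (0.5)·(0) - 2.8 = 8.0
ŷ2 = (-1.5)·(-4) + (-1.1)·(0) + (0.5)·(1) - 2.8 = 3.7
errors² = [1.96, 1.21, 0.04]
MSE = 3.2100/3 = 1.07

1.07


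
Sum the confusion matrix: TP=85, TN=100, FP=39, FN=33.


Total = TP + TN + FP + FN
= 85 + 100 + 39 + 33
= 257
(Predicted positive: 124, predicted negative: 133)

257


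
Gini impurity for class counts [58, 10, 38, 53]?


Probabilities: [58/159, 10/159, 38/159, 53/159] ≈ [0.3648, 0.0629, 0.239, 0.3333]
Σpᵢ² = (3364 + 100 + 1444 + 2809)/159² = 7717/25281
Gini = 1 - Σpᵢ² = 1 - 7717/25281 = 0.6948

0.6948


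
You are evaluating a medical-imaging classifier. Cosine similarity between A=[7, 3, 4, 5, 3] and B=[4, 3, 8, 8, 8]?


A·B = 7·4 + 3·3 + 4·8 + 5·8 + 3·8 = 133
‖A‖ = √108 = 10.3923, ‖B‖ = √217 = 14.7309
cos = 133/(√108·√217) = 133/√23436 = 0.8688

0.8688


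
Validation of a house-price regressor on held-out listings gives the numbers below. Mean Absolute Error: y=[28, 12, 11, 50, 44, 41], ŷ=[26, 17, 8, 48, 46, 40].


Absolute errors: |28-26|=2, |12-17|=5, |11-8|=3, |50-48|=2, |44-46|=2, |41-40|=1
Sum = 15
MAE = 15/6 = 5/2

5/2


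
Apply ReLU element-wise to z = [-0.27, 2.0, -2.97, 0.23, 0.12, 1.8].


ReLU(-0.27) = max(0, -0.27) = 0.0
ReLU(2.0) = max(0, 2.0) = 2.0
ReLU(-2.97) = max(0, -2.97) = 0.0
ReLU(0.23) = max(0, 0.23) = 0.23
ReLU(0.12) = max(0, 0.12) = 0.12
ReLU(1.8) = max(0, 1.8) = 1.8
result = [0.0, 2.0, 0.0, 0.23, 0.12, 1.8]

[0.0, 2.0, 0.0, 0.23, 0.12, 1.8]


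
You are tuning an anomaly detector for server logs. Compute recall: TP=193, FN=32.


Recall = TP/(TP+FN)
= 193/(193+32)
= 193/225 = 85.78%

85.78%


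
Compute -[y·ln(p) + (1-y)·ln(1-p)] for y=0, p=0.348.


BCE = -[y·ln(p) + (1-y)·ln(1-p)]
= -0 - 1·ln(1-0.348)
= -ln(0.652) = 0.4277

0.4277


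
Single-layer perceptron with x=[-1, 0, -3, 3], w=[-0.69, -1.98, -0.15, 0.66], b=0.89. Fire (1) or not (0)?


z = (-1)·(-0.69) + (0)·(-1.98) + (-3)·(-0.15) + (3)·(0.66) + 0.89
  = 4.01
step(z) = 1 (z≥0)

1


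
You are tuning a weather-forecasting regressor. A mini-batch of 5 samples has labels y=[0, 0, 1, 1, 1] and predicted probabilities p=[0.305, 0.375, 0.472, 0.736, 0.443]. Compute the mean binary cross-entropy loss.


L[0] = -ln(1-0.305) = -ln(0.695) = 0.3638
L[1] = -ln(1-0.375) = -ln(0.625) = 0.47
L[2] = -ln(0.472) = 0.7508
L[3] = -ln(0.736) = 0.3065
L[4] = -ln(0.443) = 0.8142
mean = (0.3638 + 0.47 + 0.7508 + 0.3065 + 0.8142)/5 = 0.5411

0.5411


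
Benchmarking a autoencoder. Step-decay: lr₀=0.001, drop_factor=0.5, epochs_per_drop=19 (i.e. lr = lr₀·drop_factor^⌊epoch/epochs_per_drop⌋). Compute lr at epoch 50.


n_drops = ⌊50/19⌋ = 2
lr = 0.001·0.5^2 = 0.001·0.25 = 0.00025

0.00025


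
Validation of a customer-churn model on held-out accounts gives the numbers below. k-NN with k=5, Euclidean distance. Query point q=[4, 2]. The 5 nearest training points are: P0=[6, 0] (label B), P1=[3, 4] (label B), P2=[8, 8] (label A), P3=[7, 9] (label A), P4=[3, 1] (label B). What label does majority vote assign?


d(q,P0) = 2.8284  (label B)
d(q,P1) = 2.2361  (label B)
d(q,P2) = 7.2111  (label A)
d(q,P3) = 7.6158  (label A)
d(q,P4) = 1.4142  (label B)
Votes: A=2, B=3
Majority → B

B


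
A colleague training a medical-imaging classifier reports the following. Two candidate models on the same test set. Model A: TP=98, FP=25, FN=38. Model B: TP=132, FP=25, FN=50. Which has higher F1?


Model A: P=98/123=0.7967, R=98/136=0.7206, F1=2PR/(P+R)=2TP/(2TP+FP+FN)=196/259=0.7568
Model B: P=132/157=0.8408, R=132/182=0.7253, F1=2PR/(P+R)=2TP/(2TP+FP+FN)=264/339=0.7788
0.7568 < 0.7788 → Model B

Model B


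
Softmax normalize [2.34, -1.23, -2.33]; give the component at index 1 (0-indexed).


Exponentials: e^2.34=10.3812, e^-1.23=0.2923, e^-2.33=0.0973
Sum = 10.7708
Softmax = [0.9638, 0.0271, 0.009]
p[1] = 0.2923/10.7708 = 0.0271

0.0271


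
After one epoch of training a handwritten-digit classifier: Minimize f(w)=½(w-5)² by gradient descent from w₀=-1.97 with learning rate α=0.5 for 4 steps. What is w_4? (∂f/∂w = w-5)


step 1: grad = -1.97-5 = -6.97; w = -1.97 - 0.5·(-6.97) = 1.515
step 2: grad = 1.515-5 = -3.485; w = 1.515 - 0.5·(-3.485) = 3.2575
step 3: grad = 3.2575-5 = -1.7425; w = 3.2575 - 0.5·(-1.7425) = 4.12875
step 4: grad = 4.12875-5 = -0.87125; w = 4.12875 - 0.5·(-0.87125) = 4.564375

4.564375


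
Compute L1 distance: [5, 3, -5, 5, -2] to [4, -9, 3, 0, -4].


d = |5-4| + |3+ 9| + |-5-3| + |5-0| + |-2+ 4|
  = 1 + 12 + 8 + 5 + 2
  = 28

28


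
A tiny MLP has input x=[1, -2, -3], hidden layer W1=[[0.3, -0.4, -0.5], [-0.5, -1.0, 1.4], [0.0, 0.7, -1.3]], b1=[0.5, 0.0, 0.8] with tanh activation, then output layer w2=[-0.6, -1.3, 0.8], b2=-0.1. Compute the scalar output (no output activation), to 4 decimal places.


z1[0] = (0.3)·(1) + (-0.4)·(-2) + (-0.5)·(-3) + 0.5 = 3.1
z1[1] = (-0.5)·(1) + (-1.0)·(-2) + (1.4)·(-3) + 0.0 = -2.7
z1[2] = (0.0)·(1) + (0.7)·(-2) + (-1.3)·(-3) + 0.8 = 3.3
h = tanh(z1) = [0.9959, -0.991, 0.9973]
output = (-0.6)·(0.9959) + (-1.3)·(-0.991) + (0.8)·(0.9973) - 0.1 = 1.3886

1.3886


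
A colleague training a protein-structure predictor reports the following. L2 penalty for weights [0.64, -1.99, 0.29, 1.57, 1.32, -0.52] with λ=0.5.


‖w‖₂² = (0.64)² + (-1.99)² + (0.29)² + (1.57)² + (1.32)² + (-0.52)²
     = 0.4096 + 3.9601 + 0.0841 + 2.4649 + 1.7424 + 0.2704
     = 8.9315
λ·‖w‖₂² = 0.5·8.9315 = 4.46575

4.46575


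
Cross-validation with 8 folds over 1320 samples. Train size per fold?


Fold size = 1320/8 = 165
Training per fold = 1320 - 165 = 1155

1155


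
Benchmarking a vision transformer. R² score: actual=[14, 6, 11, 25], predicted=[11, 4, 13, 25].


ȳ = 14
SS_res = Σ(y-ŷ)² = 17
SS_tot = Σ(y-ȳ)² = 194
R² = 1 - SS_res/SS_tot = 1 - 0.0876 = 0.9124

0.9124


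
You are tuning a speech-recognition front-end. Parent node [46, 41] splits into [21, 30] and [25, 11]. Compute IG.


Parent = [46, 41], H_parent = 0.9976
H_left = 0.9774 (n=51), H_right = 0.888 (n=36)
H_children = (51/87)·0.9774 + (36/87)·0.888 = 0.9404
IG = 0.9976 - 0.9404 = 0.0572

0.0572


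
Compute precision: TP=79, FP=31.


Precision = TP/(TP+FP)
= 79/(79+31)
= 79/110 = 71.82%

71.82%


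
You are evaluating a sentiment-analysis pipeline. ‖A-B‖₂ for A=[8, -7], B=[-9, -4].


d = √((8+ 9)² + (-7+ 4)²)
  = √(289 + 9)
  = √298 = 17.2627

17.2627


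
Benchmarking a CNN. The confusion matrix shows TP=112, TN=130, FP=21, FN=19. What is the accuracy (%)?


Accuracy = (TP+TN)/(TP+TN+FP+FN)
= (112+130)/(282)
= 242/282 = 85.82%

85.82%


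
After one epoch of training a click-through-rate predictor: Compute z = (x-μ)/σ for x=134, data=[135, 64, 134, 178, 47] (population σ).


μ = 111.6, σ = 48.7795
z = (134 - 111.6)/48.7795 = 0.4592

0.4592


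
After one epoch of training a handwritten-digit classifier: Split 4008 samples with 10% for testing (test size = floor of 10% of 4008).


Test = ⌊4008·10/100⌋ = 400
Train = 4008 - 400 = 3608

Train: 3608, Test: 400


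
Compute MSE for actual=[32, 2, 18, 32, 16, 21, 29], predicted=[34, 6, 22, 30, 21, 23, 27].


Squared errors: (32-34)²=4, (2-6)²=16, (18-22)²=16, (32-30)²=4, (16-21)²=25, (21-23)²=4, (29-27)²=4
Sum = 73
MSE = 73/7 = 73/7

73/7


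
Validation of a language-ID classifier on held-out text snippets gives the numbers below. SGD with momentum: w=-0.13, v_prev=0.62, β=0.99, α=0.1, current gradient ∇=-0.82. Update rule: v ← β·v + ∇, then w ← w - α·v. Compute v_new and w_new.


v_new = 0.99·0.62 - 0.82 = 0.6138 - 0.82 = -0.2062
w_new = -0.13 - 0.1·-0.2062 = -0.13 + 0.02062 = -0.10938

v_new=-0.2062, w_new=-0.10938


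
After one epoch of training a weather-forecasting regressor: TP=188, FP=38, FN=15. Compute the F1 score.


Precision = 188/226 = 0.8319
Recall = 188/203 = 0.9261
F1 = 2·P·R/(P+R) = 2·TP/(2·TP+FP+FN) = 376/(376+38+15) = 376/429 = 0.8765

0.8765


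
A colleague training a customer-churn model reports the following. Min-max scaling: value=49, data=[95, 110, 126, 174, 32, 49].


min=32, max=174
(49-32)/(174-32) = 17/142 = 0.1197

0.1197


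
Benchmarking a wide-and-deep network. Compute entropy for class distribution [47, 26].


Probabilities: [47/73, 26/73] ≈ [0.6438, 0.3562]
H = -((47/73)·log₂(47/73) + (26/73)·log₂(26/73))
  = 0.9395 bits

0.9395 bits


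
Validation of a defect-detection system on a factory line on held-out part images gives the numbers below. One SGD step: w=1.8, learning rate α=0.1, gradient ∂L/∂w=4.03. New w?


w_new = w - α·∇
= 1.8 - 0.1·4.03
= 1.8 - 0.403
= 1.397

1.397


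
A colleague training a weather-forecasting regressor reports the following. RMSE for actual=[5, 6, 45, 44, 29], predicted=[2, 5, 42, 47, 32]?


MSE = 37/5 = 7.4
RMSE = √(37/5) = 2.7203

2.7203


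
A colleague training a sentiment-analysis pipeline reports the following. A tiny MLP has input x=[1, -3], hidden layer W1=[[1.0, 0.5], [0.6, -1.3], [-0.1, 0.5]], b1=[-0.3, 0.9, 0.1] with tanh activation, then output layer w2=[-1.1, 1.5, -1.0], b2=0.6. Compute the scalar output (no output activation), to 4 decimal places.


z1[0] = (1.0)·(1) + (0.5)·(-3) - 0.3 = -0.8
z1[1] = (0.6)·(1) + (-1.3)·(-3) + 0.9 = 5.4
z1[2] = (-0.1)·(1) + (0.5)·(-3) + 0.1 = -1.5
h = tanh(z1) = [-0.664, 1.0, -0.9051]
output = (-1.1)·(-0.664) + (1.5)·(1.0) + (-1.0)·(-0.9051) + 0.6 = 3.7355

3.7355


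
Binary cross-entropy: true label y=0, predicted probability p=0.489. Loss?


BCE = -[y·ln(p) + (1-y)·ln(1-p)]
= -0 - 1·ln(1-0.489)
= -ln(0.511) = 0.6714

0.6714


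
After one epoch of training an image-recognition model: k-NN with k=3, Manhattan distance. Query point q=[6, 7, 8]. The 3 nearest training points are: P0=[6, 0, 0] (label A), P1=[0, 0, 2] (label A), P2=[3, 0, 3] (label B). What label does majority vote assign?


d(q,P0) = 15  (label A)
d(q,P1) = 19  (label A)
d(q,P2) = 15  (label B)
Votes: A=2, B=1
Majority → A

A


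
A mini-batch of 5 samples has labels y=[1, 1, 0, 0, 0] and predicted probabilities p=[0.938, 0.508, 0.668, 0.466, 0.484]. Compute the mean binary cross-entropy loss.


L[0] = -ln(0.938) = 0.064
L[1] = -ln(0.508) = 0.6773
L[2] = -ln(1-0.668) = -ln(0.332) = 1.1026
L[3] = -ln(1-0.466) = -ln(0.534) = 0.6274
L[4] = -ln(1-0.484) = -ln(0.516) = 0.6616
mean = (0.064 + 0.6773 + 1.1026 + 0.6274 + 0.6616)/5 = 0.6266

0.6266


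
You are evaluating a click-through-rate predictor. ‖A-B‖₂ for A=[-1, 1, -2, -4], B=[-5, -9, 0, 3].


d = √((-1+ 5)² + (1+ 9)² + (-2-0)² + (-4-3)²)
  = √(16 + 100 + 4 + 49)
  = √169 = 13.0

13.0


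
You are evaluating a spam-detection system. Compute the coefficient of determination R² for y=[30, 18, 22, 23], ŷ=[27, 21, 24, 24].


ȳ = 23.25
SS_res = Σ(y-ŷ)² = 23
SS_tot = Σ(y-ȳ)² = 74.75
R² = 1 - SS_res/SS_tot = 1 - 0.3077 = 0.6923

0.6923


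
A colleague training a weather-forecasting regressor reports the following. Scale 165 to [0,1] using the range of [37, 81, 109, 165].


min=37, max=165
(165-37)/(165-37) = 128/128 = 1.0

1.0


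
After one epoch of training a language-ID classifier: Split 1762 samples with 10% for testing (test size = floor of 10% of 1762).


Test = ⌊1762·10/100⌋ = 176
Train = 1762 - 176 = 1586

Train: 1586, Test: 176


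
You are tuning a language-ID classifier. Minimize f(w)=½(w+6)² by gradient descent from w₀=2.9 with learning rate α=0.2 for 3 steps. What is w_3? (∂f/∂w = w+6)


step 1: grad = 2.9+6 = 8.9; w = 2.9 - 0.2·(8.9) = 1.12
step 2: grad = 1.12+6 = 7.12; w = 1.12 - 0.2·(7.12) = -0.304
step 3: grad = -0.304+6 = 5.696; w = -0.304 - 0.2·(5.696) = -1.4432

-1.4432


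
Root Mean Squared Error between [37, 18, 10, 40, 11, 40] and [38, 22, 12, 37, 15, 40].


MSE = 46/6 = 7.6667
RMSE = √(46/6) = 2.7689

2.7689


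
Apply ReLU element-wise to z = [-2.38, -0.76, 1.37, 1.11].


ReLU(-2.38) = max(0, -2.38) = 0.0
ReLU(-0.76) = max(0, -0.76) = 0.0
ReLU(1.37) = max(0, 1.37) = 1.37
ReLU(1.11) = max(0, 1.11) = 1.11
result = [0.0, 0.0, 1.37, 1.11]

[0.0, 0.0, 1.37, 1.11]


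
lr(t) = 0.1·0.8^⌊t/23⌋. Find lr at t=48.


n_drops = ⌊48/23⌋ = 2
lr = 0.1·0.8^2 = 0.1·0.64 = 0.064

0.064


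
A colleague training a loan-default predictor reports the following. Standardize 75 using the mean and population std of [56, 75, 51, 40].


μ = 55.5, σ = 12.659
z = (75 - 55.5)/12.659 = 1.5404

1.5404


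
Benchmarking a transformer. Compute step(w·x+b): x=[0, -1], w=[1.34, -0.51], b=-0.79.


z = (0)·(1.34) + (-1)·(-0.51) - 0.79
  = -0.28
step(z) = 0 (z<0)

0


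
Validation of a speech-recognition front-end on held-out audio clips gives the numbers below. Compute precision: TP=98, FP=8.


Precision = TP/(TP+FP)
= 98/(98+8)
= 98/106 = 92.45%

92.45%


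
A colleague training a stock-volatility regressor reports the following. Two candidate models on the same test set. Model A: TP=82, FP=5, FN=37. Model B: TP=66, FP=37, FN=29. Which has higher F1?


Model A: P=82/87=0.9425, R=82/119=0.6891, F1=2PR/(P+R)=2TP/(2TP+FP+FN)=164/206=0.7961
Model B: P=66/103=0.6408, R=66/95=0.6947, F1=2PR/(P+R)=2TP/(2TP+FP+FN)=132/198=0.6667
0.7961 > 0.6667 → Model A

Model A


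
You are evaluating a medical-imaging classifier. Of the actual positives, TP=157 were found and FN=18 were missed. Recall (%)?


Recall = TP/(TP+FN)
= 157/(157+18)
= 157/175 = 89.71%

89.71%


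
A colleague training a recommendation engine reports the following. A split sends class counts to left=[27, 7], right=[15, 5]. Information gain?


Parent = [42, 12], H_parent = 0.7642
H_left = 0.7335 (n=34), H_right = 0.8113 (n=20)
H_children = (34/54)·0.7335 + (20/54)·0.8113 = 0.7623
IG = 0.7642 - 0.7623 = 0.0019

0.0019


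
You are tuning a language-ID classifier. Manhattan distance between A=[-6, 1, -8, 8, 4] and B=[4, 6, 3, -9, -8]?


d = |-6-4| + |1-6| + |-8-3| + |8+ 9| + |4+ 8|
  = 10 + 5 + 11 + 17 + 12
  = 55

55


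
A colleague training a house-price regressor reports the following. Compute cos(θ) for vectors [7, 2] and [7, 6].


A·B = 7·7 + 2·6 = 61
‖A‖ = √53 = 7.2801, ‖B‖ = √85 = 9.2195
cos = 61/(√53·√85) = 61/√4505 = 0.9088

0.9088


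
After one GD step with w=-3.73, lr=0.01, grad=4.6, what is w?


w_new = w - α·∇
= -3.73 - 0.01·4.6
= -3.73 - 0.046
= -3.776

-3.776


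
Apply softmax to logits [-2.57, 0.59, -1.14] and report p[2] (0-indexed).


Exponentials: e^-2.57=0.0765, e^0.59=1.804, e^-1.14=0.3198
Sum = 2.2003
Softmax = [0.0348, 0.8199, 0.1453]
p[2] = 0.3198/2.2003 = 0.1453

0.1453


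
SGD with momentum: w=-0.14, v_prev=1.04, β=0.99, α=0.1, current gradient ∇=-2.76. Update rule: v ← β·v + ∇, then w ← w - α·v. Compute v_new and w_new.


v_new = 0.99·1.04 - 2.76 = 1.0296 - 2.76 = -1.7304
w_new = -0.14 - 0.1·-1.7304 = -0.14 + 0.17304 = 0.03304

v_new=-1.7304, w_new=0.03304


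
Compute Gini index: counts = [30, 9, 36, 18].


Probabilities: [30/93, 9/93, 36/93, 18/93] ≈ [0.3226, 0.0968, 0.3871, 0.1935]
Σpᵢ² = (900 + 81 + 1296 + 324)/93² = 2601/8649
Gini = 1 - Σpᵢ² = 1 - 2601/8649 = 0.6993

0.6993


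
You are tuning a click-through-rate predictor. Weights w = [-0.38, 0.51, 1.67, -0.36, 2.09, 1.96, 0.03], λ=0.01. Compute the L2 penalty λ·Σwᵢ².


‖w‖₂² = (-0.38)² + (0.51)² + (1.67)² + (-0.36)² + (2.09)² + (1.96)² + (0.03)²
     = 0.1444 + 0.2601 + 2.7889 + 0.1296 + 4.3681 + 3.8416 + 0.0009
     = 11.5336
λ·‖w‖₂² = 0.01·11.5336 = 0.115336

0.115336


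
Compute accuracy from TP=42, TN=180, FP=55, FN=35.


Accuracy = (TP+TN)/(TP+TN+FP+FN)
= (42+180)/(312)
= 222/312 = 71.15%

71.15%


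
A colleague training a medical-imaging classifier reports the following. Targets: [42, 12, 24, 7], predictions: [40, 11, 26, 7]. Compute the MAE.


Absolute errors: |42-40|=2, |12-11|=1, |24-26|=2, |7-7|=0
Sum = 5
MAE = 5/4 = 5/4

5/4


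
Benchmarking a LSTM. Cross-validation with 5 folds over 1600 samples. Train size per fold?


Fold size = 1600/5 = 320
Training per fold = 1600 - 320 = 1280

1280


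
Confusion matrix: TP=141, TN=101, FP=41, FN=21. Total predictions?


Total = TP + TN + FP + FN
= 141 + 101 + 41 + 21
= 304
(Predicted positive: 182, predicted negative: 122)

304


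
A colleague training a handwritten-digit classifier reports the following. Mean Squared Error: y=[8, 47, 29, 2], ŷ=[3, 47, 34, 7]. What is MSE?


Squared errors: (8-3)²=25, (47-47)²=0, (29-34)²=25, (2-7)²=25
Sum = 75
MSE = 75/4 = 75/4

75/4


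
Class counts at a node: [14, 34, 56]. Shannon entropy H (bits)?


Probabilities: [14/104, 34/104, 56/104] ≈ [0.1346, 0.3269, 0.5385]
H = -((14/104)·log₂(14/104) + (34/104)·log₂(34/104) + (56/104)·log₂(56/104))
  = 1.3977 bits

1.3977 bits


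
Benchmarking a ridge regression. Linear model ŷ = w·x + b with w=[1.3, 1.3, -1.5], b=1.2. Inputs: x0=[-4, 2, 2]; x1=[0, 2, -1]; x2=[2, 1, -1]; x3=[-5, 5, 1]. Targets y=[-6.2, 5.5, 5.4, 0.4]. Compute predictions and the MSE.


ŷ0 = (1.3)·(-4) + (1.3)·(2) + (-1.5)·(2) + 1.2 = -4.4
ŷ1 = (1.3)·(0) + (1.3)·(2) + (-1.5)·(-1) + 1.2 = 5.3
ŷ2 = (1.3)·(2) + (1.3)·(1) + (-1.5)·(-1) + 1.2 = 6.6
ŷ3 = (1.3)·(-5) + (1.3)·(5) + (-1.5)·(1) + 1.2 = -0.3
errors² = [3.24, 0.04, 1.44, 0.49]
MSE = 5.2100/4 = 1.3025

1.3025


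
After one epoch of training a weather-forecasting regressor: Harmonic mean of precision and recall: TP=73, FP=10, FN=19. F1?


Precision = 73/83 = 0.8795
Recall = 73/92 = 0.7935
F1 = 2·P·R/(P+R) = 2·TP/(2·TP+FP+FN) = 146/(146+10+19) = 146/175 = 0.8343

0.8343


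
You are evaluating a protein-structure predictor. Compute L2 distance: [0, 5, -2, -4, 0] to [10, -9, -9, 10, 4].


d = √((0-10)² + (5+ 9)² + (-2+ 9)² + (-4-10)² + (0-4)²)
  = √(100 + 196 + 49 + 196 + 16)
  = √557 = 23.6008

23.6008


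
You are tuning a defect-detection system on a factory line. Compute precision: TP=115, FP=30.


Precision = TP/(TP+FP)
= 115/(115+30)
= 115/145 = 79.31%

79.31%


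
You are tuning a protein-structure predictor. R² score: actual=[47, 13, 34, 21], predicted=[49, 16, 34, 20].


ȳ = 28.75
SS_res = Σ(y-ŷ)² = 14
SS_tot = Σ(y-ȳ)² = 668.75
R² = 1 - SS_res/SS_tot = 1 - 0.0209 = 0.9791

0.9791


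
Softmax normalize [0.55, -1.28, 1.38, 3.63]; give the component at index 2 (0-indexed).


Exponentials: e^0.55=1.7333, e^-1.28=0.278, e^1.38=3.9749, e^3.63=37.7128
Sum = 43.699
Softmax = [0.0397, 0.0064, 0.091, 0.863]
p[2] = 3.9749/43.699 = 0.091

0.091


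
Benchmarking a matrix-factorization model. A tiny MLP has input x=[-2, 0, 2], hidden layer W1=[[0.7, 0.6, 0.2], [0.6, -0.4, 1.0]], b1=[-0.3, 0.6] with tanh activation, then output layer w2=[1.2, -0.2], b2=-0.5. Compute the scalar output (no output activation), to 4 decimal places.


z1[0] = (0.7)·(-2) + (0.6)·(0) + (0.2)·(2) - 0.3 = -1.3
z1[1] = (0.6)·(-2) + (-0.4)·(0) + (1.0)·(2) + 0.6 = 1.4
h = tanh(z1) = [-0.8617, 0.8854]
output = (1.2)·(-0.8617) + (-0.2)·(0.8854) - 0.5 = -1.7111

-1.7111


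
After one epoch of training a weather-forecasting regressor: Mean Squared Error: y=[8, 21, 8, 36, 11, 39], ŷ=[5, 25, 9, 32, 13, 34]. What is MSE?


Squared errors: (8-5)²=9, (21-25)²=16, (8-9)²=1, (36-32)²=16, (11-13)²=4, (39-34)²=25
Sum = 71
MSE = 71/6 = 71/6

71/6


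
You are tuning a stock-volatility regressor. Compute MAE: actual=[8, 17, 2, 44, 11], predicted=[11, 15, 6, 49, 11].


Absolute errors: |8-11|=3, |17-15|=2, |2-6|=4, |44-49|=5, |11-11|=0
Sum = 14
MAE = 14/5 = 14/5

14/5


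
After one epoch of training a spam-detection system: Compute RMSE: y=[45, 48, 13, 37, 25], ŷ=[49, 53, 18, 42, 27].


MSE = 95/5 = 19
RMSE = √(95/5) = 4.3589

4.3589


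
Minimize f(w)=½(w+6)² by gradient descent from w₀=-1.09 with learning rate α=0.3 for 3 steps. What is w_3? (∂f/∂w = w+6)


step 1: grad = -1.09+6 = 4.91; w = -1.09 - 0.3·(4.91) = -2.563
step 2: grad = -2.563+6 = 3.437; w = -2.563 - 0.3·(3.437) = -3.5941
step 3: grad = -3.5941+6 = 2.4059; w = -3.5941 - 0.3·(2.4059) = -4.31587

-4.31587


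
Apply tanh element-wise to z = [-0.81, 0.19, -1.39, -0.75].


tanh(-0.81) = -0.6696
tanh(0.19) = 0.1877
tanh(-1.39) = -0.8832
tanh(-0.75) = -0.6351
result = [-0.6696, 0.1877, -0.8832, -0.6351]

[-0.6696, 0.1877, -0.8832, -0.6351]


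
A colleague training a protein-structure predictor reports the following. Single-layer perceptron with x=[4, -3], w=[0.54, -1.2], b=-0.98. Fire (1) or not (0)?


z = (4)·(0.54) + (-3)·(-1.2) - 0.98
  = 4.78
step(z) = 1 (z≥0)

1


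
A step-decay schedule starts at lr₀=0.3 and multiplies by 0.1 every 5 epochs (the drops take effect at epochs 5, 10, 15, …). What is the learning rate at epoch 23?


n_drops = ⌊23/5⌋ = 4
lr = 0.3·0.1^4 = 0.3·0.0001 = 0.00003

0.00003


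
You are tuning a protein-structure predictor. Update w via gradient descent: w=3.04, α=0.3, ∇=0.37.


w_new = w - α·∇
= 3.04 - 0.3·0.37
= 3.04 - 0.111
= 2.929

2.929


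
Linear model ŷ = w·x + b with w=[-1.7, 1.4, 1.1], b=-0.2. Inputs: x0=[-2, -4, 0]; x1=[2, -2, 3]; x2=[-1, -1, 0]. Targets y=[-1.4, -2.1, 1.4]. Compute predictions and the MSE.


ŷ0 = (-1.7)·(-2) + (1.4)·(-4) + (1.1)·(0) - 0.2 = -2.4
ŷ1 = (-1.7)·(2) + (1.4)·(-2) + (1.1)·(3) - 0.2 = -3.1
ŷ2 = (-1.7)·(-1) + (1.4)·(-1) + (1.1)·(0) - 0.2 = 0.1
errors² = [1.0, 1.0, 1.69]
MSE = 3.6900/3 = 1.23

1.23


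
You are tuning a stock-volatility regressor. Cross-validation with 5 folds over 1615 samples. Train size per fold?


Fold size = 1615/5 = 323
Training per fold = 1615 - 323 = 1292

1292


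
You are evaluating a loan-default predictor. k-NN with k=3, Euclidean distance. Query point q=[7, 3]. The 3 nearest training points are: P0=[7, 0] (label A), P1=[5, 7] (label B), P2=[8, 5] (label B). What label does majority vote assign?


d(q,P0) = 3.0  (label A)
d(q,P1) = 4.4721  (label B)
d(q,P2) = 2.2361  (label B)
Votes: A=1, B=2
Majority → B

B


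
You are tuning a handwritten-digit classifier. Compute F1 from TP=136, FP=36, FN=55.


Precision = 136/172 = 0.7907
Recall = 136/191 = 0.712
F1 = 2·P·R/(P+R) = 2·TP/(2·TP+FP+FN) = 272/(272+36+55) = 272/363 = 0.7493

0.7493


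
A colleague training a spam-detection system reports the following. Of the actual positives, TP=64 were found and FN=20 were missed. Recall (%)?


Recall = TP/(TP+FN)
= 64/(64+20)
= 64/84 = 76.19%

76.19%


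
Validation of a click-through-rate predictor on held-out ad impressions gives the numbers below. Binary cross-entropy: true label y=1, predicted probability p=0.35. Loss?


BCE = -[y·ln(p) + (1-y)·ln(1-p)]
= -1·ln(0.35) - 0
= -ln(0.35) = 1.0498

1.0498


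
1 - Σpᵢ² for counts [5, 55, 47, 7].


Probabilities: [5/114, 55/114, 47/114, 7/114] ≈ [0.0439, 0.4825, 0.4123, 0.0614]
Σpᵢ² = (25 + 3025 + 2209 + 49)/114² = 5308/12996
Gini = 1 - Σpᵢ² = 1 - 5308/12996 = 0.5916

0.5916
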